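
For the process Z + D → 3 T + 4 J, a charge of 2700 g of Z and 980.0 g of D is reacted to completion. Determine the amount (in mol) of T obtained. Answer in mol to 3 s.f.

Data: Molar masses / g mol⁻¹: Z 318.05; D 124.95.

n(Z) = 2700 / 318.05 = 8.489 mol
n(D) = 980.0 / 124.95 = 7.843 mol
n/ν → Z: 8.489, D: 7.843; D is limiting.
n(T) = (3/1) × 7.843 = 23.53 mol

23.5 mol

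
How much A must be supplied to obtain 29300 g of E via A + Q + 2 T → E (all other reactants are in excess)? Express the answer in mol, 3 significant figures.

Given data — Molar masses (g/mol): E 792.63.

n(E) = 29300 / 792.63 = 36.97 mol
n(A) = (1/1) × 36.97 = 36.97 mol

37.0 mol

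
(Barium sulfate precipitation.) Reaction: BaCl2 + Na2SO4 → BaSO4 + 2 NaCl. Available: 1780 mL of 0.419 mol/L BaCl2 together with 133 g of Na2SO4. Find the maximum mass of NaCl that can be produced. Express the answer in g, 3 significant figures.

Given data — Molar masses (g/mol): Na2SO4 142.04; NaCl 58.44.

n(BaCl2) = 0.419 × 1780/1000 = 0.7458 mol
n(Na2SO4) = 133.0 / 142.04 = 0.9364 mol
n/ν for BaCl2 = 0.7458/1 = 0.7458
n/ν for Na2SO4 = 0.9364/1 = 0.9364
Smallest n/ν is BaCl2 → limiting reagent.
n(NaCl) = (2/1) × 0.7458 = 1.492 mol
mass = 1.492 × 58.44 = 87.19 g

87.2 g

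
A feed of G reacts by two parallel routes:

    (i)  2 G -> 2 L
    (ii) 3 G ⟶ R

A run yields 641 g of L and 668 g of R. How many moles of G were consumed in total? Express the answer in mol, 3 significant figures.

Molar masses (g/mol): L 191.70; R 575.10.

n(L) = 641 / 191.70 = 3.344 mol
n(R) = 668 / 575.10 = 1.162 mol
n(G) via (i) = (2/2)×3.344 = 3.344 mol
n(G) via (ii) = (3/1)×1.162 = 3.486 mol
total n(G) = 3.344 + 3.486 = 6.830 mol

6.83 mol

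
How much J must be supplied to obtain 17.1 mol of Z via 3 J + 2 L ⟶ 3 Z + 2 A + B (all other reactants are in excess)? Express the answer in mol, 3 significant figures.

17.1 mol

n(Z) = 17.10 mol
n(J) = (3/3) × 17.10 = 17.10 mol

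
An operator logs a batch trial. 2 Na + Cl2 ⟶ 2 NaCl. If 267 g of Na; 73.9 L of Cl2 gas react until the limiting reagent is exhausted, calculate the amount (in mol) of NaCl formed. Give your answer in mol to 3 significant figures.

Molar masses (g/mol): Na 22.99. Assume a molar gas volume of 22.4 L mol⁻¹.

6.60 mol

n(Na) = 267.0 / 22.99 = 11.61 mol
n(Cl2) = 73.90 / 22.4 = 3.299 mol
n/ν → Na: 5.805, Cl2: 3.299; Cl2 is limiting.
n(NaCl) = (2/1) × 3.299 = 6.598 mol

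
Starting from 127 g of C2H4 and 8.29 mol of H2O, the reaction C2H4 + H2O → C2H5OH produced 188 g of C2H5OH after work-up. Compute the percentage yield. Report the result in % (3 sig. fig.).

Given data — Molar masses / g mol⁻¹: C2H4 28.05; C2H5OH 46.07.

90.1 %

n(C2H4) = 127.0 / 28.05 = 4.528 mol
n(H2O) = 8.290 mol
n/ν → C2H4: 4.528, H2O: 8.290; C2H4 is limiting.
theoretical n(C2H5OH) = (1/1) × 4.528 = 4.528 mol → 208.6 g
% yield = 188 / 208.6 × 100 = 90.12 %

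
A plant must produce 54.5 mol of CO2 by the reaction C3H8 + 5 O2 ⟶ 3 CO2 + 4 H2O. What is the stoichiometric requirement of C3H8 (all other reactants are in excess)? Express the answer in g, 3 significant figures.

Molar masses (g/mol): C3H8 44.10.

n(CO2) = 54.50 mol
n(C3H8) = (1/3) × 54.50 = 18.17 mol
mass = 18.17 × 44.10 = 801.3 g

801 g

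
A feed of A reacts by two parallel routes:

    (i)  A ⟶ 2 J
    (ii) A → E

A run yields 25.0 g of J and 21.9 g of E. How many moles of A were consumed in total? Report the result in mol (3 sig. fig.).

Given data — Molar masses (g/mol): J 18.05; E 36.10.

n(J) = 25.0 / 18.05 = 1.385 mol
n(E) = 21.9 / 36.10 = 0.6066 mol
n(A) via (i) = (1/2)×1.385 = 0.6925 mol
n(A) via (ii) = (1/1)×0.6066 = 0.6066 mol
total n(A) = 0.6925 + 0.6066 = 1.299 mol

1.30 mol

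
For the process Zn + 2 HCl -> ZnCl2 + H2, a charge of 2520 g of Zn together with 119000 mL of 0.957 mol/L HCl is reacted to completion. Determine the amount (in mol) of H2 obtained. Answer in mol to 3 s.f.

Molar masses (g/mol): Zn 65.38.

38.5 mol

n(Zn) = 2520 / 65.38 = 38.54 mol
n(HCl) = 0.957 × 119000/1000 = 113.9 mol
n/ν → Zn: 38.54, HCl: 56.95; Zn is limiting.
n(H2) = (1/1) × 38.54 = 38.54 mol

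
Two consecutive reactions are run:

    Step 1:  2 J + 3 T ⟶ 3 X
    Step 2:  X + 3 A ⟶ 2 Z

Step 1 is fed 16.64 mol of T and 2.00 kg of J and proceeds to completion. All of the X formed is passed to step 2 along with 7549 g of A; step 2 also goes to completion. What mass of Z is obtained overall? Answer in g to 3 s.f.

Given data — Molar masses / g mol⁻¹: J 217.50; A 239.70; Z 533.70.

11200 g

Step 1:
n(T) = 16.64 mol
n(J) = 2.000×1000 / 217.50 = 9.195 mol
n/ν → T: 5.547, J: 4.598; J is limiting.
n(X) produced = (3/2) × 9.195 = 13.79 mol
Step 2:
n(X) available = 13.79 mol
n(A) = 7549 / 239.70 = 31.49 mol
n/ν → X: 13.79, A: 10.50; A is limiting.
n(Z) = (2/3) × 31.49 = 20.99 mol
mass = 20.99 × 533.70 = 11200 g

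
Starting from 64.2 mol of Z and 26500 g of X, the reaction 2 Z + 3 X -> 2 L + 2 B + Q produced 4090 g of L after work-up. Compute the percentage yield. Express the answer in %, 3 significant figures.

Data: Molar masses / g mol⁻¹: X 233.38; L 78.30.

81.4 %

n(Z) = 64.20 mol
n(X) = 26500 / 233.38 = 113.5 mol
n/ν for Z = 64.20/2 = 32.10
n/ν for X = 113.5/3 = 37.83
Smallest n/ν is Z → limiting reagent.
theoretical n(L) = (2/2) × 64.20 = 64.20 mol → 5027 g
% yield = 4090 / 5027 × 100 = 81.36 %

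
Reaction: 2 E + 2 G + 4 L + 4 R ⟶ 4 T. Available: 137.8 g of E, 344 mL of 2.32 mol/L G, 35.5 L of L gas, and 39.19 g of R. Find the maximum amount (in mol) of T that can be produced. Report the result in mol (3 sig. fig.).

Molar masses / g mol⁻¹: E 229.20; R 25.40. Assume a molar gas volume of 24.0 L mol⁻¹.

n(E) = 137.8 / 229.20 = 0.6012 mol
n(G) = 2.32 × 344.0/1000 = 0.7981 mol
n(L) = 35.50 / 24.0 = 1.479 mol
n(R) = 39.19 / 25.40 = 1.543 mol
n/ν for E = 0.6012/2 = 0.3006
n/ν for G = 0.7981/2 = 0.3991
n/ν for L = 1.479/4 = 0.3698
n/ν for R = 1.543/4 = 0.3858
Smallest n/ν is E → limiting reagent.
n(T) = (4/2) × 0.6012 = 1.202 mol

1.20 mol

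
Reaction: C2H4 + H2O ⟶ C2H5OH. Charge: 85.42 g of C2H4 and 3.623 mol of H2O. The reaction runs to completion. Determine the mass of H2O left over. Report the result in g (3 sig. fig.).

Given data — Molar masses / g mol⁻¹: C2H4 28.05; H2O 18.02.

n(C2H4) = 85.42 / 28.05 = 3.045 mol
n(H2O) = 3.623 mol
n/ν → C2H4: 3.045, H2O: 3.623; C2H4 is limiting.
H2O consumed = (1/1) × 3.045 = 3.045 mol
H2O remaining = 3.623 − 3.045 = 0.5780 mol
mass = 0.5780 × 18.02 = 10.42 g

10.4 g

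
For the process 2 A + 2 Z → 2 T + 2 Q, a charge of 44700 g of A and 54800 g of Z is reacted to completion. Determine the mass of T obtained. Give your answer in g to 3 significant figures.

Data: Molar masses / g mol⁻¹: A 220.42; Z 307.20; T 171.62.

30600 g

n(A) = 44700 / 220.42 = 202.8 mol
n(Z) = 54800 / 307.20 = 178.4 mol
n/ν for A = 202.8/2 = 101.4
n/ν for Z = 178.4/2 = 89.20
Smallest n/ν is Z → limiting reagent.
n(T) = (2/2) × 178.4 = 178.4 mol
mass = 178.4 × 171.62 = 30620 g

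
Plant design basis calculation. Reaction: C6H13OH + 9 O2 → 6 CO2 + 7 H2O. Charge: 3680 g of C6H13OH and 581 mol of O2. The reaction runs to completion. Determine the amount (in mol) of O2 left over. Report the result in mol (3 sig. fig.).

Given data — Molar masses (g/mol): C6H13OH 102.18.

n(C6H13OH) = 3680 / 102.18 = 36.01 mol
n(O2) = 581.0 mol
n/ν for C6H13OH = 36.01/1 = 36.01
n/ν for O2 = 581.0/9 = 64.56
Smallest n/ν is C6H13OH → limiting reagent.
O2 consumed = (9/1) × 36.01 = 324.1 mol
O2 remaining = 581.0 − 324.1 = 256.9 mol

257 mol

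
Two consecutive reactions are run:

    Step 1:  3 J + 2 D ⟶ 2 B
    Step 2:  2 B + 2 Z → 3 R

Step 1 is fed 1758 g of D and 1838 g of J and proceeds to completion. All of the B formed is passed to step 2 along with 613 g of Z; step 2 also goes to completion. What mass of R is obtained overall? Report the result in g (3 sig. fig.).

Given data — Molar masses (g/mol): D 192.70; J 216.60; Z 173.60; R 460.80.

2440 g

Step 1:
n(D) = 1758 / 192.70 = 9.123 mol
n(J) = 1838 / 216.60 = 8.486 mol
n/ν → D: 4.562, J: 2.829; J is limiting.
n(B) produced = (2/3) × 8.486 = 5.657 mol
Step 2:
n(B) available = 5.657 mol
n(Z) = 613.0 / 173.60 = 3.531 mol
n/ν → B: 2.829, Z: 1.766; Z is limiting.
n(R) = (3/2) × 3.531 = 5.297 mol
mass = 5.297 × 460.80 = 2441 g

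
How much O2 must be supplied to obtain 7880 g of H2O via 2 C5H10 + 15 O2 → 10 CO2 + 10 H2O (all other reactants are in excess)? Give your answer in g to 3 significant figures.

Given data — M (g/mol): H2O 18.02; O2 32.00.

n(H2O) = 7880 / 18.02 = 437.3 mol
n(O2) = (15/10) × 437.3 = 656.0 mol
mass = 656.0 × 32.00 = 20990 g

21000 g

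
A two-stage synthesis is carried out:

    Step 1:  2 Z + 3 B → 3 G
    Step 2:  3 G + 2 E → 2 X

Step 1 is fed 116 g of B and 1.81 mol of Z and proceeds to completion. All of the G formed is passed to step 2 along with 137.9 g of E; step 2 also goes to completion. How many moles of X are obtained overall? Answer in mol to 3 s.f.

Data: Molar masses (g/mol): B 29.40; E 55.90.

1.81 mol

Step 1:
n(B) = 116.0 / 29.40 = 3.946 mol
n(Z) = 1.810 mol
n/ν for B = 3.946/3 = 1.315
n/ν for Z = 1.810/2 = 0.9050
Smallest n/ν is Z → limiting reagent.
n(G) produced = (3/2) × 1.810 = 2.715 mol
Step 2:
n(G) available = 2.715 mol
n(E) = 137.9 / 55.90 = 2.467 mol
n/ν for G = 2.715/3 = 0.9050
n/ν for E = 2.467/2 = 1.234
Smallest n/ν is G → limiting reagent.
n(X) = (2/3) × 2.715 = 1.810 mol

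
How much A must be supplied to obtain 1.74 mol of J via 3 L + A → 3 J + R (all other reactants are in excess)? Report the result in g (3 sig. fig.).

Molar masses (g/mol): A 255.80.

148 g

n(J) = 1.740 mol
n(A) = (1/3) × 1.740 = 0.5800 mol
mass = 0.5800 × 255.80 = 148.4 g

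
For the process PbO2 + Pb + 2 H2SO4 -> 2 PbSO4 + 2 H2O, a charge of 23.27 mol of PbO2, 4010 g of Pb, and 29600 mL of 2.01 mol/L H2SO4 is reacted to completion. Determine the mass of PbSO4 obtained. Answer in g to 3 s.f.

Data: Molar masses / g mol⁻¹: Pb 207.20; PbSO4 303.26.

n(PbO2) = 23.27 mol
n(Pb) = 4010 / 207.20 = 19.35 mol
n(H2SO4) = 2.01 × 29600/1000 = 59.50 mol
n/ν for PbO2 = 23.27/1 = 23.27
n/ν for Pb = 19.35/1 = 19.35
n/ν for H2SO4 = 59.50/2 = 29.75
Smallest n/ν is Pb → limiting reagent.
n(PbSO4) = (2/1) × 19.35 = 38.70 mol
mass = 38.70 × 303.26 = 11740 g

11700 g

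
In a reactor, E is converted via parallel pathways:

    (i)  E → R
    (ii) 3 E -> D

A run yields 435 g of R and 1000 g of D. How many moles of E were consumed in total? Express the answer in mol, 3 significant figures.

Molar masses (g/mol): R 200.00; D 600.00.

n(R) = 435 / 200.00 = 2.175 mol
n(D) = 1000 / 600.00 = 1.667 mol
n(E) via (i) = (1/1)×2.175 = 2.175 mol
n(E) via (ii) = (3/1)×1.667 = 5.001 mol
total n(E) = 2.175 + 5.001 = 7.176 mol

7.18 mol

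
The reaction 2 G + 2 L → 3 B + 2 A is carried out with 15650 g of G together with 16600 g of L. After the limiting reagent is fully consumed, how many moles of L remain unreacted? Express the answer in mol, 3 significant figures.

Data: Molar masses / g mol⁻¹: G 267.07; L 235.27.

12.0 mol

n(G) = 15650 / 267.07 = 58.60 mol
n(L) = 16600 / 235.27 = 70.56 mol
n/ν → G: 29.30, L: 35.28; G is limiting.
L consumed = (2/2) × 58.60 = 58.60 mol
L remaining = 70.56 − 58.60 = 11.96 mol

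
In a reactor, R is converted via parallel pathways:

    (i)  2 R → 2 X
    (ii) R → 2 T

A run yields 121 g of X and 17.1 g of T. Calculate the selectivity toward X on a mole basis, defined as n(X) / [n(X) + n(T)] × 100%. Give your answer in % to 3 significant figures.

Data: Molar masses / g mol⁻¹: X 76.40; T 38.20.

n(X) = 121 / 76.40 = 1.584 mol
n(T) = 17.1 / 38.20 = 0.4476 mol
selectivity = 1.584/(1.584+0.4476) × 100 = 77.97 %

78.0 %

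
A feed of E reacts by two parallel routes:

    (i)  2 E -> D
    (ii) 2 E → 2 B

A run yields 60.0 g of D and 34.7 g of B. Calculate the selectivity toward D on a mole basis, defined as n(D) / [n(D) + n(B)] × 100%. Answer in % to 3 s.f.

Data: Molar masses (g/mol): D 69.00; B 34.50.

46.4 %

n(D) = 60.0 / 69.00 = 0.8696 mol
n(B) = 34.7 / 34.50 = 1.006 mol
selectivity = 0.8696/(0.8696+1.006) × 100 = 46.36 %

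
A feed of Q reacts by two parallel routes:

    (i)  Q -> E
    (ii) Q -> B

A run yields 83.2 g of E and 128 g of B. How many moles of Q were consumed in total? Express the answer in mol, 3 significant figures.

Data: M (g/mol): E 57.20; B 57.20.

3.69 mol

n(E) = 83.2 / 57.20 = 1.455 mol
n(B) = 128 / 57.20 = 2.238 mol
n(Q) via (i) = (1/1)×1.455 = 1.455 mol
n(Q) via (ii) = (1/1)×2.238 = 2.238 mol
total n(Q) = 1.455 + 2.238 = 3.693 mol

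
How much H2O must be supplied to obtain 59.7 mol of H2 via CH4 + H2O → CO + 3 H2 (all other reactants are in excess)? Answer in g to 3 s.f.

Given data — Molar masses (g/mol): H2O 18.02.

359 g

n(H2) = 59.70 mol
n(H2O) = (1/3) × 59.70 = 19.90 mol
mass = 19.90 × 18.02 = 358.6 g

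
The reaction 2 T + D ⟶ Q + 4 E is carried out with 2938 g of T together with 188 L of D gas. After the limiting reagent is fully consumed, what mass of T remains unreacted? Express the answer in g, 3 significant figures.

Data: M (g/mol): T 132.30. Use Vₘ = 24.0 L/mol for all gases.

865 g

n(T) = 2938 / 132.30 = 22.21 mol
n(D) = 188.0 / 24.0 = 7.833 mol
n/ν for T = 22.21/2 = 11.11
n/ν for D = 7.833/1 = 7.833
Smallest n/ν is D → limiting reagent.
T consumed = (2/1) × 7.833 = 15.67 mol
T remaining = 22.21 − 15.67 = 6.540 mol
mass = 6.540 × 132.30 = 865.2 g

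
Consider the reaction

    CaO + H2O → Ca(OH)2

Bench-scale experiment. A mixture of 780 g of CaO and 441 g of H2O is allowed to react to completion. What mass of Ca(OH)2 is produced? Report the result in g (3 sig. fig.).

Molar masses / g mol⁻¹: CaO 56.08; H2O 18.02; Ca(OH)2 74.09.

n(CaO) = 780.0 / 56.08 = 13.91 mol
n(H2O) = 441.0 / 18.02 = 24.47 mol
n/ν for CaO = 13.91/1 = 13.91
n/ν for H2O = 24.47/1 = 24.47
Smallest n/ν is CaO → limiting reagent.
n(Ca(OH)2) = (1/1) × 13.91 = 13.91 mol
mass = 13.91 × 74.09 = 1031 g

1030 g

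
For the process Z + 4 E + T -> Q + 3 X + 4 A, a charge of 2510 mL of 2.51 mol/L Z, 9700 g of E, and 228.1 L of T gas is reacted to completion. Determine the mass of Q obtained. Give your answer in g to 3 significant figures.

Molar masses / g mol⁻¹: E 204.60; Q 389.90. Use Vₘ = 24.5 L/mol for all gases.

n(Z) = 2.51 × 2510/1000 = 6.300 mol
n(E) = 9700 / 204.60 = 47.41 mol
n(T) = 228.1 / 24.5 = 9.310 mol
n/ν for Z = 6.300/1 = 6.300
n/ν for E = 47.41/4 = 11.85
n/ν for T = 9.310/1 = 9.310
Smallest n/ν is Z → limiting reagent.
n(Q) = (1/1) × 6.300 = 6.300 mol
mass = 6.300 × 389.90 = 2456 g

2460 g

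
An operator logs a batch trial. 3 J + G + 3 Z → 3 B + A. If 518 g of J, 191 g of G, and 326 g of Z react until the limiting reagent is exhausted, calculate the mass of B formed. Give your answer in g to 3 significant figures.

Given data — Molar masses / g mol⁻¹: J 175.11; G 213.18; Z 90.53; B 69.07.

186 g

n(J) = 518.0 / 175.11 = 2.958 mol
n(G) = 191.0 / 213.18 = 0.8960 mol
n(Z) = 326.0 / 90.53 = 3.601 mol
n/ν for J = 2.958/3 = 0.9860
n/ν for G = 0.8960/1 = 0.8960
n/ν for Z = 3.601/3 = 1.200
Smallest n/ν is G → limiting reagent.
n(B) = (3/1) × 0.8960 = 2.688 mol
mass = 2.688 × 69.07 = 185.7 g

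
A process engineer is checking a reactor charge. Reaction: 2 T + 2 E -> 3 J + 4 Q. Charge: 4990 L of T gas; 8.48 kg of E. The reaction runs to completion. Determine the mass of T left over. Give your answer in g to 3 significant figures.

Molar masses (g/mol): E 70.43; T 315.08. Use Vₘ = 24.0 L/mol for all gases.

n(T) = 4990 / 24.0 = 207.9 mol
n(E) = 8.480×1000 / 70.43 = 120.4 mol
n/ν → T: 104.0, E: 60.20; E is limiting.
T consumed = (2/2) × 120.4 = 120.4 mol
T remaining = 207.9 − 120.4 = 87.50 mol
mass = 87.50 × 315.08 = 27570 g

27600 g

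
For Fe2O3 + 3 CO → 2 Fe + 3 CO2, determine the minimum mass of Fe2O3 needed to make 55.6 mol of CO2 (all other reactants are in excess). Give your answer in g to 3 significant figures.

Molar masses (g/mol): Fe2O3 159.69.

n(CO2) = 55.60 mol
n(Fe2O3) = (1/3) × 55.60 = 18.53 mol
mass = 18.53 × 159.69 = 2959 g

2960 g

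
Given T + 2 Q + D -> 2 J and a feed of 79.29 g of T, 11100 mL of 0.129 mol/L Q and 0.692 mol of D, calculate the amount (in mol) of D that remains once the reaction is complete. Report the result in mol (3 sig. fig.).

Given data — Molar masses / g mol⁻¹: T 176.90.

n(T) = 79.29 / 176.90 = 0.4482 mol
n(Q) = 0.129 × 11100/1000 = 1.432 mol
n(D) = 0.6920 mol
n/ν → T: 0.4482, Q: 0.7160, D: 0.6920; T is limiting.
D consumed = (1/1) × 0.4482 = 0.4482 mol
D remaining = 0.6920 − 0.4482 = 0.2438 mol

0.244 mol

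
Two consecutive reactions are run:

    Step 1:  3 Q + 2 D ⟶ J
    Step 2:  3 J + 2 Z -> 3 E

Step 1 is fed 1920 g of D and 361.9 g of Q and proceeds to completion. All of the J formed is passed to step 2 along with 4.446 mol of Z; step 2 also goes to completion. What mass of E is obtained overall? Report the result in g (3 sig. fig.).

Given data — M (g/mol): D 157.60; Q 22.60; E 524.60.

Step 1:
n(D) = 1920 / 157.60 = 12.18 mol
n(Q) = 361.9 / 22.60 = 16.01 mol
n/ν for D = 12.18/2 = 6.090
n/ν for Q = 16.01/3 = 5.337
Smallest n/ν is Q → limiting reagent.
n(J) produced = (1/3) × 16.01 = 5.337 mol
Step 2:
n(J) available = 5.337 mol
n(Z) = 4.446 mol
n/ν for J = 5.337/3 = 1.779
n/ν for Z = 4.446/2 = 2.223
Smallest n/ν is J → limiting reagent.
n(E) = (3/3) × 5.337 = 5.337 mol
mass = 5.337 × 524.60 = 2800 g

2800 g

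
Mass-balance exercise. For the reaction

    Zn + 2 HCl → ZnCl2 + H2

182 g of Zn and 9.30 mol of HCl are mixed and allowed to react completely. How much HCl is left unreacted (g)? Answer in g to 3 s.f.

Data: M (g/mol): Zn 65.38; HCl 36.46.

n(Zn) = 182.0 / 65.38 = 2.784 mol
n(HCl) = 9.300 mol
n/ν for Zn = 2.784/1 = 2.784
n/ν for HCl = 9.300/2 = 4.650
Smallest n/ν is Zn → limiting reagent.
HCl consumed = (2/1) × 2.784 = 5.568 mol
HCl remaining = 9.300 − 5.568 = 3.732 mol
mass = 3.732 × 36.46 = 136.1 g

136 g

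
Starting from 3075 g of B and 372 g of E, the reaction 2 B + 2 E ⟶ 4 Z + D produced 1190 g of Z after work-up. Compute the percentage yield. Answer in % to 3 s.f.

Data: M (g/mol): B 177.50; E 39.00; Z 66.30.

n(B) = 3075 / 177.50 = 17.32 mol
n(E) = 372.0 / 39.00 = 9.538 mol
n/ν for B = 17.32/2 = 8.660
n/ν for E = 9.538/2 = 4.769
Smallest n/ν is E → limiting reagent.
theoretical n(Z) = (4/2) × 9.538 = 19.08 mol → 1265 g
% yield = 1190 / 1265 × 100 = 94.07 %

94.1 %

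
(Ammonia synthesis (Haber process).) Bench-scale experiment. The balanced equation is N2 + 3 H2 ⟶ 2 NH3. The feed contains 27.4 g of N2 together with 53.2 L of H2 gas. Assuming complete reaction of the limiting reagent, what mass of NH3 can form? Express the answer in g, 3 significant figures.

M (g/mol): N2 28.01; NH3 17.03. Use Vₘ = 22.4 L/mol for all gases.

27.0 g

n(N2) = 27.40 / 28.01 = 0.9782 mol
n(H2) = 53.20 / 22.4 = 2.375 mol
n/ν for N2 = 0.9782/1 = 0.9782
n/ν for H2 = 2.375/3 = 0.7917
Smallest n/ν is H2 → limiting reagent.
n(NH3) = (2/3) × 2.375 = 1.583 mol
mass = 1.583 × 17.03 = 26.96 g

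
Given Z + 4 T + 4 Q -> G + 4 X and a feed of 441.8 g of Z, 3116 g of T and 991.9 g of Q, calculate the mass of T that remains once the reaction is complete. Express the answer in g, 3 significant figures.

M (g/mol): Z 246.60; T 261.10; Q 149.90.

n(Z) = 441.8 / 246.60 = 1.792 mol
n(T) = 3116 / 261.10 = 11.93 mol
n(Q) = 991.9 / 149.90 = 6.617 mol
n/ν → Z: 1.792, T: 2.983, Q: 1.654; Q is limiting.
T consumed = (4/4) × 6.617 = 6.617 mol
T remaining = 11.93 − 6.617 = 5.313 mol
mass = 5.313 × 261.10 = 1387 g

1390 g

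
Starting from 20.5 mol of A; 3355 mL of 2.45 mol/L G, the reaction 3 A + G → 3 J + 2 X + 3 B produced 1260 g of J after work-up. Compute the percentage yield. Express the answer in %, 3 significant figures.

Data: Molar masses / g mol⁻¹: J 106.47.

57.7 %

n(A) = 20.50 mol
n(G) = 2.45 × 3355/1000 = 8.220 mol
n/ν for A = 20.50/3 = 6.833
n/ν for G = 8.220/1 = 8.220
Smallest n/ν is A → limiting reagent.
theoretical n(J) = (3/3) × 20.50 = 20.50 mol → 2183 g
% yield = 1260 / 2183 × 100 = 57.72 %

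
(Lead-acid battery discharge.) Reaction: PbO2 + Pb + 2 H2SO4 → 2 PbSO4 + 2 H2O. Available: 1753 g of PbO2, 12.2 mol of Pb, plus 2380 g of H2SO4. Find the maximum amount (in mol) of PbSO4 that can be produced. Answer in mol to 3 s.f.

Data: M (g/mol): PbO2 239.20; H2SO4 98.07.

n(PbO2) = 1753 / 239.20 = 7.329 mol
n(Pb) = 12.20 mol
n(H2SO4) = 2380 / 98.07 = 24.27 mol
n/ν for PbO2 = 7.329/1 = 7.329
n/ν for Pb = 12.20/1 = 12.20
n/ν for H2SO4 = 24.27/2 = 12.14
Smallest n/ν is PbO2 → limiting reagent.
n(PbSO4) = (2/1) × 7.329 = 14.66 mol

14.7 mol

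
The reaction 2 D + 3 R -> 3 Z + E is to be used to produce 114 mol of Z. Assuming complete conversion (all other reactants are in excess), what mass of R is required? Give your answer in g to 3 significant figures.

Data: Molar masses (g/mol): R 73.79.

8410 g

n(Z) = 114.0 mol
n(R) = (3/3) × 114.0 = 114.0 mol
mass = 114.0 × 73.79 = 8412 g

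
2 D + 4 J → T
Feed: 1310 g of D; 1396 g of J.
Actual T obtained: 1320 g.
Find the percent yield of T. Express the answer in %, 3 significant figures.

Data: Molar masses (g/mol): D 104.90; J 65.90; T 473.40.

52.7 %

n(D) = 1310 / 104.90 = 12.49 mol
n(J) = 1396 / 65.90 = 21.18 mol
n/ν for D = 12.49/2 = 6.245
n/ν for J = 21.18/4 = 5.295
Smallest n/ν is J → limiting reagent.
theoretical n(T) = (1/4) × 21.18 = 5.295 mol → 2507 g
% yield = 1320 / 2507 × 100 = 52.65 %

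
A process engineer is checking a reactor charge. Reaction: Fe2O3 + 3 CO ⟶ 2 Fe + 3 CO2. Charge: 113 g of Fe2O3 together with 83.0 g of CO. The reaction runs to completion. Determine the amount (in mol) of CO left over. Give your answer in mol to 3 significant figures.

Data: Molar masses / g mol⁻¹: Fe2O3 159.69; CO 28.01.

n(Fe2O3) = 113.0 / 159.69 = 0.7076 mol
n(CO) = 83.00 / 28.01 = 2.963 mol
n/ν for Fe2O3 = 0.7076/1 = 0.7076
n/ν for CO = 2.963/3 = 0.9877
Smallest n/ν is Fe2O3 → limiting reagent.
CO consumed = (3/1) × 0.7076 = 2.123 mol
CO remaining = 2.963 − 2.123 = 0.8400 mol

0.840 mol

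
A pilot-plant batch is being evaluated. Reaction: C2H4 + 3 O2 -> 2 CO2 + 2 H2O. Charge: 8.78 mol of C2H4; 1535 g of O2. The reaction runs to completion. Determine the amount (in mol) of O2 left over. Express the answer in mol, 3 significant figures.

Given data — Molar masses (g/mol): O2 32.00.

n(C2H4) = 8.780 mol
n(O2) = 1535 / 32.00 = 47.97 mol
n/ν → C2H4: 8.780, O2: 15.99; C2H4 is limiting.
O2 consumed = (3/1) × 8.780 = 26.34 mol
O2 remaining = 47.97 − 26.34 = 21.63 mol

21.6 mol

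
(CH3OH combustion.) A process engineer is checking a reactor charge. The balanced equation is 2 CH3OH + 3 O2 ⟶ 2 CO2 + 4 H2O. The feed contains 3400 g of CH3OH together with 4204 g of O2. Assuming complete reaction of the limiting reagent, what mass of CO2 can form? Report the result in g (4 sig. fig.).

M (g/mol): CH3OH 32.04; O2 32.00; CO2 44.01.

n(CH3OH) = 3400 / 32.04 = 106.1 mol
n(O2) = 4204 / 32.00 = 131.4 mol
n/ν for CH3OH = 106.1/2 = 53.05
n/ν for O2 = 131.4/3 = 43.80
Smallest n/ν is O2 → limiting reagent.
n(CO2) = (2/3) × 131.4 = 87.60 mol
mass = 87.60 × 44.01 = 3855 g

3855 g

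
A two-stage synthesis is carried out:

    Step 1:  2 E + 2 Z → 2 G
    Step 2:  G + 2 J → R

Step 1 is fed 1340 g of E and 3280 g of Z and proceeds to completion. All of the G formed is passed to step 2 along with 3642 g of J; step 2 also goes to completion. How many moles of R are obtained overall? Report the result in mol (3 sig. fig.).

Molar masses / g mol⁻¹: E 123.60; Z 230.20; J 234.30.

Step 1:
n(E) = 1340 / 123.60 = 10.84 mol
n(Z) = 3280 / 230.20 = 14.25 mol
n/ν for E = 10.84/2 = 5.420
n/ν for Z = 14.25/2 = 7.125
Smallest n/ν is E → limiting reagent.
n(G) produced = (2/2) × 10.84 = 10.84 mol
Step 2:
n(G) available = 10.84 mol
n(J) = 3642 / 234.30 = 15.54 mol
n/ν for G = 10.84/1 = 10.84
n/ν for J = 15.54/2 = 7.770
Smallest n/ν is J → limiting reagent.
n(R) = (1/2) × 15.54 = 7.770 mol

7.77 mol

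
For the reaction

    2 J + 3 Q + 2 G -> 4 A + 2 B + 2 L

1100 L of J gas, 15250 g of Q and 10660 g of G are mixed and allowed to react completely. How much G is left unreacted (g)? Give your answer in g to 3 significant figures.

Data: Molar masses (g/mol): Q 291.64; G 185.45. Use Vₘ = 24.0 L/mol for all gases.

4200 g

n(J) = 1100 / 24.0 = 45.83 mol
n(Q) = 15250 / 291.64 = 52.29 mol
n(G) = 10660 / 185.45 = 57.48 mol
n/ν → J: 22.92, Q: 17.43, G: 28.74; Q is limiting.
G consumed = (2/3) × 52.29 = 34.86 mol
G remaining = 57.48 − 34.86 = 22.62 mol
mass = 22.62 × 185.45 = 4195 g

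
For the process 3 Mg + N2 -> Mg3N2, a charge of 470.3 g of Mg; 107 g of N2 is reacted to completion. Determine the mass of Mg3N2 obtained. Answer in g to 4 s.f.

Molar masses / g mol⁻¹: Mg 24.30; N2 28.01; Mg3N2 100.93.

n(Mg) = 470.3 / 24.30 = 19.35 mol
n(N2) = 107.0 / 28.01 = 3.820 mol
n/ν → Mg: 6.450, N2: 3.820; N2 is limiting.
n(Mg3N2) = (1/1) × 3.820 = 3.820 mol
mass = 3.820 × 100.93 = 385.6 g

385.6 g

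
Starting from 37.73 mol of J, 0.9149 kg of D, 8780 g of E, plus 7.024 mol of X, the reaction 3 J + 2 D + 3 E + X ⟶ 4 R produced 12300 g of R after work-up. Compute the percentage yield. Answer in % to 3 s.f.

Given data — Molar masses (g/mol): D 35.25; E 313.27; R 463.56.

94.4 %

n(J) = 37.73 mol
n(D) = 0.9149×1000 / 35.25 = 25.95 mol
n(E) = 8780 / 313.27 = 28.03 mol
n(X) = 7.024 mol
n/ν → J: 12.58, D: 12.98, E: 9.343, X: 7.024; X is limiting.
theoretical n(R) = (4/1) × 7.024 = 28.10 mol → 13030 g
% yield = 12300 / 13030 × 100 = 94.40 %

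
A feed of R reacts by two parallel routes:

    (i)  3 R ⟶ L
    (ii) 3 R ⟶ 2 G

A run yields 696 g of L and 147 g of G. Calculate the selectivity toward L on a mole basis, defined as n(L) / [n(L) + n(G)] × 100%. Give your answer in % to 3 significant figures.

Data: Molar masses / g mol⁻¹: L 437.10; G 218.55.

n(L) = 696 / 437.10 = 1.592 mol
n(G) = 147 / 218.55 = 0.6726 mol
selectivity = 1.592/(1.592+0.6726) × 100 = 70.30 %

70.3 %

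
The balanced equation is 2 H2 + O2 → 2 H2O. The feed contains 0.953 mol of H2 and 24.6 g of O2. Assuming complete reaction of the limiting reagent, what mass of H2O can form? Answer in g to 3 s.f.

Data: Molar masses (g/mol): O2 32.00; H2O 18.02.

17.2 g

n(H2) = 0.9530 mol
n(O2) = 24.60 / 32.00 = 0.7688 mol
n/ν for H2 = 0.9530/2 = 0.4765
n/ν for O2 = 0.7688/1 = 0.7688
Smallest n/ν is H2 → limiting reagent.
n(H2O) = (2/2) × 0.9530 = 0.9530 mol
mass = 0.9530 × 18.02 = 17.17 g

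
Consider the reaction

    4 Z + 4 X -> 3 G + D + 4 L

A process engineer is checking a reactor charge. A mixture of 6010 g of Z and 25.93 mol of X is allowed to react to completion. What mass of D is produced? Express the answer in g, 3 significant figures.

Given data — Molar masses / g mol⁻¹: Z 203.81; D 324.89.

n(Z) = 6010 / 203.81 = 29.49 mol
n(X) = 25.93 mol
n/ν → Z: 7.373, X: 6.483; X is limiting.
n(D) = (1/4) × 25.93 = 6.483 mol
mass = 6.483 × 324.89 = 2106 g

2110 g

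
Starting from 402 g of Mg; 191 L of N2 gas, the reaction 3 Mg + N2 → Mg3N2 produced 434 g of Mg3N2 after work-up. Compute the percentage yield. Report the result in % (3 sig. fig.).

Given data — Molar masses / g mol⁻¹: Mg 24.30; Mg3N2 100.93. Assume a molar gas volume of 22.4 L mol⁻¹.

n(Mg) = 402.0 / 24.30 = 16.54 mol
n(N2) = 191.0 / 22.4 = 8.527 mol
n/ν for Mg = 16.54/3 = 5.513
n/ν for N2 = 8.527/1 = 8.527
Smallest n/ν is Mg → limiting reagent.
theoretical n(Mg3N2) = (1/3) × 16.54 = 5.513 mol → 556.4 g
% yield = 434 / 556.4 × 100 = 78.00 %

78.0 %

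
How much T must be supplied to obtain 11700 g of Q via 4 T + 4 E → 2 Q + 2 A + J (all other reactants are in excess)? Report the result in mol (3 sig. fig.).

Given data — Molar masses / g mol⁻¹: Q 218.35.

107 mol

n(Q) = 11700 / 218.35 = 53.58 mol
n(T) = (4/2) × 53.58 = 107.2 mol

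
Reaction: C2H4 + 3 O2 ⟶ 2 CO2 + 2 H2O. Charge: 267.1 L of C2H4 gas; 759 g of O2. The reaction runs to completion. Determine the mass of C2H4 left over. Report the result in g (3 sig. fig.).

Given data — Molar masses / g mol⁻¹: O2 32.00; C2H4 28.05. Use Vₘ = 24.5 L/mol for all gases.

n(C2H4) = 267.1 / 24.5 = 10.90 mol
n(O2) = 759.0 / 32.00 = 23.72 mol
n/ν for C2H4 = 10.90/1 = 10.90
n/ν for O2 = 23.72/3 = 7.907
Smallest n/ν is O2 → limiting reagent.
C2H4 consumed = (1/3) × 23.72 = 7.907 mol
C2H4 remaining = 10.90 − 7.907 = 2.993 mol
mass = 2.993 × 28.05 = 83.95 g

84.0 g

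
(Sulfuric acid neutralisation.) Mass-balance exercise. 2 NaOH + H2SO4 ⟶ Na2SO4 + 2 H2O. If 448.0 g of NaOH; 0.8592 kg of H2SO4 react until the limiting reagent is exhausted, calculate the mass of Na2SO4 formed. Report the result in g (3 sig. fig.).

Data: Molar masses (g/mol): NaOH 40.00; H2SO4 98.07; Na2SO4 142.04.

795 g

n(NaOH) = 448.0 / 40.00 = 11.20 mol
n(H2SO4) = 0.8592×1000 / 98.07 = 8.761 mol
n/ν for NaOH = 11.20/2 = 5.600
n/ν for H2SO4 = 8.761/1 = 8.761
Smallest n/ν is NaOH → limiting reagent.
n(Na2SO4) = (1/2) × 11.20 = 5.600 mol
mass = 5.600 × 142.04 = 795.4 g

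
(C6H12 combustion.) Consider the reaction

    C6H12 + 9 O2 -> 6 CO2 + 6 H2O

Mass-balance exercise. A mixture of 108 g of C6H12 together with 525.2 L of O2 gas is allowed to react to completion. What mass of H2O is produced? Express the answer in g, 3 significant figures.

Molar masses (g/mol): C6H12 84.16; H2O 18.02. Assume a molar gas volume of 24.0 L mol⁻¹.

n(C6H12) = 108.0 / 84.16 = 1.283 mol
n(O2) = 525.2 / 24.0 = 21.88 mol
n/ν → C6H12: 1.283, O2: 2.431; C6H12 is limiting.
n(H2O) = (6/1) × 1.283 = 7.698 mol
mass = 7.698 × 18.02 = 138.7 g

139 g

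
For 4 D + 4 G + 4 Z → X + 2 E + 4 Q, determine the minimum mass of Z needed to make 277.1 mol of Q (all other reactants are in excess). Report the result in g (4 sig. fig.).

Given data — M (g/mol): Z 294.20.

81520 g

n(Q) = 277.1 mol
n(Z) = (4/4) × 277.1 = 277.1 mol
mass = 277.1 × 294.20 = 81520 g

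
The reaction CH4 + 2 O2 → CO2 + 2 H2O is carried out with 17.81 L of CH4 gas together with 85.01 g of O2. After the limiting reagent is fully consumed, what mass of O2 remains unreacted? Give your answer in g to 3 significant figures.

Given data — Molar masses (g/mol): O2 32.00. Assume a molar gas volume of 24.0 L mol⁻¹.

37.5 g

n(CH4) = 17.81 / 24.0 = 0.7421 mol
n(O2) = 85.01 / 32.00 = 2.657 mol
n/ν for CH4 = 0.7421/1 = 0.7421
n/ν for O2 = 2.657/2 = 1.329
Smallest n/ν is CH4 → limiting reagent.
O2 consumed = (2/1) × 0.7421 = 1.484 mol
O2 remaining = 2.657 − 1.484 = 1.173 mol
mass = 1.173 × 32.00 = 37.54 g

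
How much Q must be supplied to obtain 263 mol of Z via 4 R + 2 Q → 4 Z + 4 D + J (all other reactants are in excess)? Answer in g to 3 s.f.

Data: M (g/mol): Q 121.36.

16000 g

n(Z) = 263.0 mol
n(Q) = (2/4) × 263.0 = 131.5 mol
mass = 131.5 × 121.36 = 15960 g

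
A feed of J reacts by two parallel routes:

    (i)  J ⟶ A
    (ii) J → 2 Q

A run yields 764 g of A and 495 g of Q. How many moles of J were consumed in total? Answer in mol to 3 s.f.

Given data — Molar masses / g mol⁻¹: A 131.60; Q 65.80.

9.57 mol

n(A) = 764 / 131.60 = 5.805 mol
n(Q) = 495 / 65.80 = 7.523 mol
n(J) via (i) = (1/1)×5.805 = 5.805 mol
n(J) via (ii) = (1/2)×7.523 = 3.762 mol
total n(J) = 5.805 + 3.762 = 9.567 mol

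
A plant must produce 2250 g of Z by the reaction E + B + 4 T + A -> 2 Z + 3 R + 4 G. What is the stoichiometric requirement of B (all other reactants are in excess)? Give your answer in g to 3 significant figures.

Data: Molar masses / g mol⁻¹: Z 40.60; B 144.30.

4000 g

n(Z) = 2250 / 40.60 = 55.42 mol
n(B) = (1/2) × 55.42 = 27.71 mol
mass = 27.71 × 144.30 = 3999 g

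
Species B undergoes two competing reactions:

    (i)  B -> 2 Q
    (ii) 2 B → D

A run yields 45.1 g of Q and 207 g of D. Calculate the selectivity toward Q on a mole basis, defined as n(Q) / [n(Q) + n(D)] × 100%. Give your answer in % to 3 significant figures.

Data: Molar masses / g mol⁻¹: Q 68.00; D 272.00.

46.6 %

n(Q) = 45.1 / 68.00 = 0.6632 mol
n(D) = 207 / 272.00 = 0.7610 mol
selectivity = 0.6632/(0.6632+0.7610) × 100 = 46.57 %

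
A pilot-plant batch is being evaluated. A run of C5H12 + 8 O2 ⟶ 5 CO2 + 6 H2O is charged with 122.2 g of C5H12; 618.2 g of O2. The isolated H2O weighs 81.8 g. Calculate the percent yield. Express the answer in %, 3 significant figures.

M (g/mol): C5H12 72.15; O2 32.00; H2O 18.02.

n(C5H12) = 122.2 / 72.15 = 1.694 mol
n(O2) = 618.2 / 32.00 = 19.32 mol
n/ν → C5H12: 1.694, O2: 2.415; C5H12 is limiting.
theoretical n(H2O) = (6/1) × 1.694 = 10.16 mol → 183.1 g
% yield = 81.8 / 183.1 × 100 = 44.68 %

44.7 %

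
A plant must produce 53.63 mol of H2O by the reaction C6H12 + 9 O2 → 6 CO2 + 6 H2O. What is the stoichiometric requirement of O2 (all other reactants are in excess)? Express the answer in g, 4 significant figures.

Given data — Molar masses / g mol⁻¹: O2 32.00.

n(H2O) = 53.63 mol
n(O2) = (9/6) × 53.63 = 80.45 mol
mass = 80.45 × 32.00 = 2574 g

2574 g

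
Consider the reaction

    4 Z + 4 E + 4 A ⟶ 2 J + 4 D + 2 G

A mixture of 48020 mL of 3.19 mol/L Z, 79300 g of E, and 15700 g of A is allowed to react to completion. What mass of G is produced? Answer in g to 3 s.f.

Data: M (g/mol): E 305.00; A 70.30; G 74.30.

n(Z) = 3.19 × 48020/1000 = 153.2 mol
n(E) = 79300 / 305.00 = 260.0 mol
n(A) = 15700 / 70.30 = 223.3 mol
n/ν for Z = 153.2/4 = 38.30
n/ν for E = 260.0/4 = 65.00
n/ν for A = 223.3/4 = 55.83
Smallest n/ν is Z → limiting reagent.
n(G) = (2/4) × 153.2 = 76.60 mol
mass = 76.60 × 74.30 = 5691 g

5690 g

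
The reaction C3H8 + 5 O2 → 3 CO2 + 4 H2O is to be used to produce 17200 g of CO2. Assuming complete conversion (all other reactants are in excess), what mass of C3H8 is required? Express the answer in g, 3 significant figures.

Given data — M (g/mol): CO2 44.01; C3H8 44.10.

n(CO2) = 17200 / 44.01 = 390.8 mol
n(C3H8) = (1/3) × 390.8 = 130.3 mol
mass = 130.3 × 44.10 = 5746 g

5750 g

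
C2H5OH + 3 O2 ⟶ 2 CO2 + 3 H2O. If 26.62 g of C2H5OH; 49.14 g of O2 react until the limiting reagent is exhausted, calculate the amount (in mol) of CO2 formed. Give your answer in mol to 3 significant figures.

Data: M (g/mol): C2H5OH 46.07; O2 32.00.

n(C2H5OH) = 26.62 / 46.07 = 0.5778 mol
n(O2) = 49.14 / 32.00 = 1.536 mol
n/ν → C2H5OH: 0.5778, O2: 0.5120; O2 is limiting.
n(CO2) = (2/3) × 1.536 = 1.024 mol

1.02 mol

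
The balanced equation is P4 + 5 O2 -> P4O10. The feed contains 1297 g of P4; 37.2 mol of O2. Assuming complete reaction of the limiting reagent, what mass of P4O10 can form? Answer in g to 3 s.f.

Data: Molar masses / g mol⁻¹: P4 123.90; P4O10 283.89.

2110 g

n(P4) = 1297 / 123.90 = 10.47 mol
n(O2) = 37.20 mol
n/ν for P4 = 10.47/1 = 10.47
n/ν for O2 = 37.20/5 = 7.440
Smallest n/ν is O2 → limiting reagent.
n(P4O10) = (1/5) × 37.20 = 7.440 mol
mass = 7.440 × 283.89 = 2112 g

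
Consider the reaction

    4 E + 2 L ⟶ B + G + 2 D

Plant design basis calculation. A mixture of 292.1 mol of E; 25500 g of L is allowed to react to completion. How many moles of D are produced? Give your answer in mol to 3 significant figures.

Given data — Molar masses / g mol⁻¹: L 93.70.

n(E) = 292.1 mol
n(L) = 25500 / 93.70 = 272.1 mol
n/ν for E = 292.1/4 = 73.03
n/ν for L = 272.1/2 = 136.1
Smallest n/ν is E → limiting reagent.
n(D) = (2/4) × 292.1 = 146.1 mol

146 mol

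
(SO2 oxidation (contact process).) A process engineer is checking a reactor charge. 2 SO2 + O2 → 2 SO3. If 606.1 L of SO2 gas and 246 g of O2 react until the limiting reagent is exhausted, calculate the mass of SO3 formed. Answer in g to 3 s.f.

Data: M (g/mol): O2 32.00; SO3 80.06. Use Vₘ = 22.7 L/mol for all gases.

1230 g

n(SO2) = 606.1 / 22.7 = 26.70 mol
n(O2) = 246.0 / 32.00 = 7.688 mol
n/ν for SO2 = 26.70/2 = 13.35
n/ν for O2 = 7.688/1 = 7.688
Smallest n/ν is O2 → limiting reagent.
n(SO3) = (2/1) × 7.688 = 15.38 mol
mass = 15.38 × 80.06 = 1231 g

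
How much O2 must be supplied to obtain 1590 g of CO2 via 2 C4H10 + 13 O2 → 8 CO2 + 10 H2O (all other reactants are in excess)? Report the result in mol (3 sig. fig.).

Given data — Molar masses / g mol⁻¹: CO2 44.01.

58.7 mol

n(CO2) = 1590 / 44.01 = 36.13 mol
n(O2) = (13/8) × 36.13 = 58.71 mol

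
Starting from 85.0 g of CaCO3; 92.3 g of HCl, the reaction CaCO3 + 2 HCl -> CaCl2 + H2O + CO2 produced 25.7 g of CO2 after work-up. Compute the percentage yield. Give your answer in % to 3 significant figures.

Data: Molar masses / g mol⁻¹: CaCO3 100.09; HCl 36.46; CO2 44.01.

n(CaCO3) = 85.00 / 100.09 = 0.8492 mol
n(HCl) = 92.30 / 36.46 = 2.532 mol
n/ν → CaCO3: 0.8492, HCl: 1.266; CaCO3 is limiting.
theoretical n(CO2) = (1/1) × 0.8492 = 0.8492 mol → 37.37 g
% yield = 25.7 / 37.37 × 100 = 68.77 %

68.8 %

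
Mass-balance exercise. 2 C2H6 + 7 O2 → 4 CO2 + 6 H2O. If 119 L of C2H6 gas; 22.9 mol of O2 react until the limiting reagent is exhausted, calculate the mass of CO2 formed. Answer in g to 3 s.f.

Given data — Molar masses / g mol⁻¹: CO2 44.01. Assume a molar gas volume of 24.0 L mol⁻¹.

436 g

n(C2H6) = 119.0 / 24.0 = 4.958 mol
n(O2) = 22.90 mol
n/ν for C2H6 = 4.958/2 = 2.479
n/ν for O2 = 22.90/7 = 3.271
Smallest n/ν is C2H6 → limiting reagent.
n(CO2) = (4/2) × 4.958 = 9.916 mol
mass = 9.916 × 44.01 = 436.4 g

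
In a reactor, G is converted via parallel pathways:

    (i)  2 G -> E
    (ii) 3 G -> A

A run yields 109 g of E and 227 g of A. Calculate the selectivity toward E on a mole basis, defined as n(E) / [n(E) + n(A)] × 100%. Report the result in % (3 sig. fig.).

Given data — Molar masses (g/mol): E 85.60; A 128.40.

n(E) = 109 / 85.60 = 1.273 mol
n(A) = 227 / 128.40 = 1.768 mol
selectivity = 1.273/(1.273+1.768) × 100 = 41.86 %

41.9 %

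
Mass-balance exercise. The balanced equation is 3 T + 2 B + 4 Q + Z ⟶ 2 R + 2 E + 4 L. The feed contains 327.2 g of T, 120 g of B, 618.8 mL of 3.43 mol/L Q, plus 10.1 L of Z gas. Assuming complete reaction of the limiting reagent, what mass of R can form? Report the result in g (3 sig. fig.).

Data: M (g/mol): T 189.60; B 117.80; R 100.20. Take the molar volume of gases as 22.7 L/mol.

n(T) = 327.2 / 189.60 = 1.726 mol
n(B) = 120.0 / 117.80 = 1.019 mol
n(Q) = 3.43 × 618.8/1000 = 2.122 mol
n(Z) = 10.10 / 22.7 = 0.4449 mol
n/ν for T = 1.726/3 = 0.5753
n/ν for B = 1.019/2 = 0.5095
n/ν for Q = 2.122/4 = 0.5305
n/ν for Z = 0.4449/1 = 0.4449
Smallest n/ν is Z → limiting reagent.
n(R) = (2/1) × 0.4449 = 0.8898 mol
mass = 0.8898 × 100.20 = 89.16 g

89.2 g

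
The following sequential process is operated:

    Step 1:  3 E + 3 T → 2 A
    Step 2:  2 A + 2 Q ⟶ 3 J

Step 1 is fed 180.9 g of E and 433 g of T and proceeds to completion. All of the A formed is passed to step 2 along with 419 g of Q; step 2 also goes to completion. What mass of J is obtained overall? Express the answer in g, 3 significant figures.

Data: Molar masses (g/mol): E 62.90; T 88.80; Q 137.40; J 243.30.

Step 1:
n(E) = 180.9 / 62.90 = 2.876 mol
n(T) = 433.0 / 88.80 = 4.876 mol
n/ν → E: 0.9587, T: 1.625; E is limiting.
n(A) produced = (2/3) × 2.876 = 1.917 mol
Step 2:
n(A) available = 1.917 mol
n(Q) = 419.0 / 137.40 = 3.049 mol
n/ν → A: 0.9585, Q: 1.525; A is limiting.
n(J) = (3/2) × 1.917 = 2.876 mol
mass = 2.876 × 243.30 = 699.7 g

700 g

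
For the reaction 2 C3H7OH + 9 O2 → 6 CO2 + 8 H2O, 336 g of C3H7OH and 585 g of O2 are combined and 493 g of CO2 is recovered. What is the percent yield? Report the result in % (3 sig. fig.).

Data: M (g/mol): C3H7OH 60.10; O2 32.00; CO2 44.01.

91.9 %

n(C3H7OH) = 336.0 / 60.10 = 5.591 mol
n(O2) = 585.0 / 32.00 = 18.28 mol
n/ν → C3H7OH: 2.796, O2: 2.031; O2 is limiting.
theoretical n(CO2) = (6/9) × 18.28 = 12.19 mol → 536.5 g
% yield = 493 / 536.5 × 100 = 91.89 %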